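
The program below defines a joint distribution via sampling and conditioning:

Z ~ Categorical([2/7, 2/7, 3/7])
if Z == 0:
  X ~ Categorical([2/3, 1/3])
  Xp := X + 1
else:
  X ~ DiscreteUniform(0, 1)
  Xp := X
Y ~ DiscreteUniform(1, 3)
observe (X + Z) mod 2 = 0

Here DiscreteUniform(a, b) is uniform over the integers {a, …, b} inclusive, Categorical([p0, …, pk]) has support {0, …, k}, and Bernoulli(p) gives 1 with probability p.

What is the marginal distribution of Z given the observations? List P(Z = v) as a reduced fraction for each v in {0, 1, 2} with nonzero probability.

Enumerate traces; 9 have nonzero weight after conditioning:
  (Z=0, X=0, Y=1) weight 4/63
  (Z=0, X=0, Y=2) weight 4/63
  (Z=0, X=0, Y=3) weight 4/63
  (Z=1, X=1, Y=1) weight 1/21
  (Z=1, X=1, Y=2) weight 1/21
  (Z=1, X=1, Y=3) weight 1/21
  (Z=2, X=0, Y=1) weight 1/14
  (Z=2, X=0, Y=2) weight 1/14
  … 1 more
Group by Z:
  weight(Z=0) = 4/21
  weight(Z=1) = 1/7
  weight(Z=2) = 3/14
Total weight = 4/21 + 1/7 + 3/14 = 23/42
P(Z=0 | obs) = 4/21 / 23/42 = 8/23
P(Z=1 | obs) = 1/7 / 23/42 = 6/23
P(Z=2 | obs) = 3/14 / 23/42 = 9/23

P(Z=0) = 8/23, P(Z=1) = 6/23, P(Z=2) = 9/23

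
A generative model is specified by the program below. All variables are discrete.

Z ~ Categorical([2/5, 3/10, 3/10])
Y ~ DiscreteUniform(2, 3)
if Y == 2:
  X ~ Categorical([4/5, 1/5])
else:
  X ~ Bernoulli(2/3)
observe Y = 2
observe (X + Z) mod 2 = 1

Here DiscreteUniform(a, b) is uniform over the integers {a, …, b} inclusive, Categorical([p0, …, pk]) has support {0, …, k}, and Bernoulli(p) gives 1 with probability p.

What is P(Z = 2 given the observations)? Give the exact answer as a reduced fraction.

Enumerate traces; 3 have nonzero weight after conditioning:
  (Z=0, Y=2, X=1) weight 1/25
  (Z=1, Y=2, X=0) weight 3/25
  (Z=2, Y=2, X=1) weight 3/100
Group by Z:
  weight(Z=0) = 1/25
  weight(Z=1) = 3/25
  weight(Z=2) = 3/100
Total weight = 1/25 + 3/25 + 3/100 = 19/100
P(Z=0 | obs) = 1/25 / 19/100 = 4/19
P(Z=1 | obs) = 3/25 / 19/100 = 12/19
P(Z=2 | obs) = 3/100 / 19/100 = 3/19

P(Z = 2 | obs) = 3/19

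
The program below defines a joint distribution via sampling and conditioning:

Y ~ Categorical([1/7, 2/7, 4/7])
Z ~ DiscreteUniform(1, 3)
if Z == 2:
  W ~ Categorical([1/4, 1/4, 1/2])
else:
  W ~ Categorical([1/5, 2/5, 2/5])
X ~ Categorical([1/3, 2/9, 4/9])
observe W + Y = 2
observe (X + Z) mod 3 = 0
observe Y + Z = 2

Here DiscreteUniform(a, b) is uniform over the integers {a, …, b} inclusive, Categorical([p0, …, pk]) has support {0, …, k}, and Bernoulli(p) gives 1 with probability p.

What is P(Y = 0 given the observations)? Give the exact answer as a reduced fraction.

P(Y = 0 | obs) = 5/21

Enumerate traces; 2 have nonzero weight after conditioning:
  (Y=0, Z=2, W=2, X=1) weight 1/189
  (Y=1, Z=1, W=1, X=2) weight 16/945
Group by Y:
  weight(Y=0) = 1/189
  weight(Y=1) = 16/945
Total weight = 1/189 + 16/945 = 1/45
P(Y=0 | obs) = 1/189 / 1/45 = 5/21
P(Y=1 | obs) = 16/945 / 1/45 = 16/21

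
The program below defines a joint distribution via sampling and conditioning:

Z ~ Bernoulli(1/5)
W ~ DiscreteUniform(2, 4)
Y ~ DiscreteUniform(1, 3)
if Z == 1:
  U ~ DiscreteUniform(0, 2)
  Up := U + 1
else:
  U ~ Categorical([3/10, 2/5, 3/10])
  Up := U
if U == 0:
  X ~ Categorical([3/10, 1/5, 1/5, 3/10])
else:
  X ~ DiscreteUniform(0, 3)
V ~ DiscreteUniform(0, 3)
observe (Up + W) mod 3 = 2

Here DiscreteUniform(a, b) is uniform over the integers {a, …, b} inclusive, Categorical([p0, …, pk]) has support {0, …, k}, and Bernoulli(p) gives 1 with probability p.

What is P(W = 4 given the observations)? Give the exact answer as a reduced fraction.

P(W = 4 | obs) = 29/75

Enumerate traces; 288 have nonzero weight after conditioning:
  (Z=0, W=2, Y=1, U=0, X=0, V=0) weight 1/500
  (Z=0, W=2, Y=1, U=0, X=0, V=1) weight 1/500
  (Z=0, W=2, Y=1, U=0, X=0, V=2) weight 1/500
  (Z=0, W=2, Y=1, U=0, X=0, V=3) weight 1/500
  (Z=0, W=2, Y=1, U=0, X=1, V=0) weight 1/750
  (Z=0, W=2, Y=1, U=0, X=1, V=1) weight 1/750
  (Z=0, W=2, Y=1, U=0, X=1, V=2) weight 1/750
  (Z=0, W=2, Y=1, U=0, X=1, V=3) weight 1/750
  (Z=0, W=3, Y=1, U=2, X=0, V=0) weight 1/600
  (Z=0, W=4, Y=1, U=1, X=0, V=0) weight 1/450
  … 278 more
Group by W:
  weight(W=2) = 23/225
  weight(W=3) = 23/225
  weight(W=4) = 29/225
Total weight = 23/225 + 23/225 + 29/225 = 1/3
P(W=2 | obs) = 23/225 / 1/3 = 23/75
P(W=3 | obs) = 23/225 / 1/3 = 23/75
P(W=4 | obs) = 29/225 / 1/3 = 29/75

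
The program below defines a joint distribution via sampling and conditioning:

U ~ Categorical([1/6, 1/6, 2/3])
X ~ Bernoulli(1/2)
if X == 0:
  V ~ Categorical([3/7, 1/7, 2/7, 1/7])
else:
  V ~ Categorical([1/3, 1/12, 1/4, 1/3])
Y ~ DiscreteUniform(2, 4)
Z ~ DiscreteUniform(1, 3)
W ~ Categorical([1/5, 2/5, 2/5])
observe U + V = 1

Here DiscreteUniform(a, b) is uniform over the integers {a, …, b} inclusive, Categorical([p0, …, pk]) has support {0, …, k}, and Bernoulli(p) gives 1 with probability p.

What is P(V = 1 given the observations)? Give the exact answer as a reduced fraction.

Enumerate traces; 108 have nonzero weight after conditioning:
  (U=0, X=0, V=1, Y=2, Z=1, W=0) weight 1/3780
  (U=0, X=0, V=1, Y=2, Z=1, W=1) weight 1/1890
  (U=0, X=0, V=1, Y=2, Z=1, W=2) weight 1/1890
  (U=0, X=0, V=1, Y=2, Z=2, W=0) weight 1/3780
  (U=0, X=0, V=1, Y=2, Z=2, W=1) weight 1/1890
  (U=0, X=0, V=1, Y=2, Z=2, W=2) weight 1/1890
  (U=0, X=0, V=1, Y=2, Z=3, W=0) weight 1/3780
  (U=0, X=0, V=1, Y=2, Z=3, W=1) weight 1/1890
  (U=1, X=0, V=0, Y=2, Z=1, W=0) weight 1/1260
  … 99 more
Group by V:
  weight(V=0) = 4/63
  weight(V=1) = 19/1008
Total weight = 4/63 + 19/1008 = 83/1008
P(V=0 | obs) = 4/63 / 83/1008 = 64/83
P(V=1 | obs) = 19/1008 / 83/1008 = 19/83

P(V = 1 | obs) = 19/83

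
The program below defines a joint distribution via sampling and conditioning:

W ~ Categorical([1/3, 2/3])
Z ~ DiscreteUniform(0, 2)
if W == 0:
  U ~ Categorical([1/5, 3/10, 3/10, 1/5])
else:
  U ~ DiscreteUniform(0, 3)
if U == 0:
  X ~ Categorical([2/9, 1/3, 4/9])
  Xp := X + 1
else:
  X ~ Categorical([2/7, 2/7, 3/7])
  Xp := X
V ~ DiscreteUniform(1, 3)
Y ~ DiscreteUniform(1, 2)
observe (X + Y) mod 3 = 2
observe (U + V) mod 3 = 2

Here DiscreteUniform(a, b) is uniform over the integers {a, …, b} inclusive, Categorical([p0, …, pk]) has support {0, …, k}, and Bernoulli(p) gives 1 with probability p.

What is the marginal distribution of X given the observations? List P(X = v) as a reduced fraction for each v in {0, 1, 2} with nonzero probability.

P(X=0) = 512/1073, P(X=1) = 561/1073

Enumerate traces; 48 have nonzero weight after conditioning:
  (W=0, Z=0, U=0, X=0, V=2, Y=2) weight 1/1215
  (W=0, Z=0, U=0, X=1, V=2, Y=1) weight 1/810
  (W=0, Z=0, U=1, X=0, V=1, Y=2) weight 1/630
  (W=0, Z=0, U=1, X=1, V=1, Y=1) weight 1/630
  (W=0, Z=0, U=2, X=0, V=3, Y=2) weight 1/630
  (W=0, Z=0, U=2, X=1, V=3, Y=1) weight 1/630
  (W=0, Z=0, U=3, X=0, V=2, Y=2) weight 1/945
  (W=0, Z=0, U=3, X=1, V=2, Y=1) weight 1/945
  … 40 more
Group by X:
  weight(X=0) = 128/2835
  weight(X=1) = 187/3780
Total weight = 128/2835 + 187/3780 = 1073/11340
P(X=0 | obs) = 128/2835 / 1073/11340 = 512/1073
P(X=1 | obs) = 187/3780 / 1073/11340 = 561/1073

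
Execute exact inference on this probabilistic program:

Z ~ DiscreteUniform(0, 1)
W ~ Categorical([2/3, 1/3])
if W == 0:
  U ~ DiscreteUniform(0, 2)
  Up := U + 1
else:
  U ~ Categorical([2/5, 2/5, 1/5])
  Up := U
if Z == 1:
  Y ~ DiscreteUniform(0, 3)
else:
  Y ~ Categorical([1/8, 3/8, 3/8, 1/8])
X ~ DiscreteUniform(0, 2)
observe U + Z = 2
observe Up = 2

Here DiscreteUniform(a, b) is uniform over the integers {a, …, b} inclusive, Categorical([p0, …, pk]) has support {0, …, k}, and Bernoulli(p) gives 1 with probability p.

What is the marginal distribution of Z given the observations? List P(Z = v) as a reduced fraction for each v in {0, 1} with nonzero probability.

P(Z=0) = 3/13, P(Z=1) = 10/13

Enumerate traces; 24 have nonzero weight after conditioning:
  (Z=0, W=1, U=2, Y=0, X=0) weight 1/720
  (Z=0, W=1, U=2, Y=0, X=1) weight 1/720
  (Z=0, W=1, U=2, Y=0, X=2) weight 1/720
  (Z=0, W=1, U=2, Y=1, X=0) weight 1/240
  (Z=0, W=1, U=2, Y=1, X=1) weight 1/240
  (Z=0, W=1, U=2, Y=1, X=2) weight 1/240
  (Z=0, W=1, U=2, Y=2, X=0) weight 1/240
  (Z=0, W=1, U=2, Y=2, X=1) weight 1/240
  (Z=1, W=0, U=1, Y=0, X=0) weight 1/108
  … 15 more
Group by Z:
  weight(Z=0) = 1/30
  weight(Z=1) = 1/9
Total weight = 1/30 + 1/9 = 13/90
P(Z=0 | obs) = 1/30 / 13/90 = 3/13
P(Z=1 | obs) = 1/9 / 13/90 = 10/13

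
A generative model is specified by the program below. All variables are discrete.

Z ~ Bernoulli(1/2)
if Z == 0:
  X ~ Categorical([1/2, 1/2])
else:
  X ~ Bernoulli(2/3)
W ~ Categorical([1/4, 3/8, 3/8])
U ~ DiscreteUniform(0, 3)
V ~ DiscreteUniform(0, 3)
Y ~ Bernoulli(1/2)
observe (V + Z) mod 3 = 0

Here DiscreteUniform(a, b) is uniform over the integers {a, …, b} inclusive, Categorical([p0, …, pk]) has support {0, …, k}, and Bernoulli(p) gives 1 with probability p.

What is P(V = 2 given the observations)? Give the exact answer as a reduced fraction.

Enumerate traces; 144 have nonzero weight after conditioning:
  (Z=0, X=0, W=0, U=0, V=0, Y=0) weight 1/512
  (Z=0, X=0, W=0, U=0, V=0, Y=1) weight 1/512
  (Z=0, X=0, W=0, U=0, V=3, Y=0) weight 1/512
  (Z=0, X=0, W=0, U=0, V=3, Y=1) weight 1/512
  (Z=0, X=0, W=0, U=1, V=0, Y=0) weight 1/512
  (Z=0, X=0, W=0, U=1, V=0, Y=1) weight 1/512
  (Z=0, X=0, W=0, U=1, V=3, Y=0) weight 1/512
  (Z=0, X=0, W=0, U=1, V=3, Y=1) weight 1/512
  (Z=1, X=0, W=0, U=0, V=2, Y=0) weight 1/768
  … 135 more
Group by V:
  weight(V=0) = 1/8
  weight(V=2) = 1/8
  weight(V=3) = 1/8
Total weight = 1/8 + 1/8 + 1/8 = 3/8
P(V=0 | obs) = 1/8 / 3/8 = 1/3
P(V=2 | obs) = 1/8 / 3/8 = 1/3
P(V=3 | obs) = 1/8 / 3/8 = 1/3

P(V = 2 | obs) = 1/3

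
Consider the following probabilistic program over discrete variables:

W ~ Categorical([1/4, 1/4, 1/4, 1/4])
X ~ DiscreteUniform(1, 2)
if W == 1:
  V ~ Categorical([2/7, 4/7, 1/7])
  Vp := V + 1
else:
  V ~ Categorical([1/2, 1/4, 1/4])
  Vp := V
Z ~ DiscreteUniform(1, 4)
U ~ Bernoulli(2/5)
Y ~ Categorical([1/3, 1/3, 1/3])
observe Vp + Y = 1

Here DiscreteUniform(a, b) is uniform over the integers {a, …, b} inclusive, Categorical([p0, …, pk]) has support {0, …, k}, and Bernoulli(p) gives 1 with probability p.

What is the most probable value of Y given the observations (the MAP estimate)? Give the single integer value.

Enumerate traces; 112 have nonzero weight after conditioning:
  (W=0, X=1, V=0, Z=1, U=0, Y=1) weight 1/320
  (W=0, X=1, V=0, Z=1, U=1, Y=1) weight 1/480
  (W=0, X=1, V=0, Z=2, U=0, Y=1) weight 1/320
  (W=0, X=1, V=0, Z=2, U=1, Y=1) weight 1/480
  (W=0, X=1, V=0, Z=3, U=0, Y=1) weight 1/320
  (W=0, X=1, V=0, Z=3, U=1, Y=1) weight 1/480
  (W=0, X=1, V=0, Z=4, U=0, Y=1) weight 1/320
  (W=0, X=1, V=0, Z=4, U=1, Y=1) weight 1/480
  (W=0, X=1, V=1, Z=1, U=0, Y=0) weight 1/640
  … 103 more
Group by Y:
  weight(Y=0) = 29/336
  weight(Y=1) = 1/8
Total weight = 29/336 + 1/8 = 71/336
P(Y=0 | obs) = 29/336 / 71/336 = 29/71
P(Y=1 | obs) = 1/8 / 71/336 = 42/71
argmax = 1

argmax_v P(Y = v | obs) = 1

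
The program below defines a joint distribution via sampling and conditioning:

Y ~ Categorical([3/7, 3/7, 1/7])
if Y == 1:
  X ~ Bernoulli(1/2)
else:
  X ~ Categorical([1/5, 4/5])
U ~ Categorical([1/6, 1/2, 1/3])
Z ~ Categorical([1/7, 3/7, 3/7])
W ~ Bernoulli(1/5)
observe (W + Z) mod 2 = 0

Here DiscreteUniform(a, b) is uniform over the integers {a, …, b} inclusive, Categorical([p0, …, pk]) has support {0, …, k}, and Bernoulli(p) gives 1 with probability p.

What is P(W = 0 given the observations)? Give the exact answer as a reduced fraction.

P(W = 0 | obs) = 16/19

Enumerate traces; 54 have nonzero weight after conditioning:
  (Y=0, X=0, U=0, Z=0, W=0) weight 2/1225
  (Y=0, X=0, U=0, Z=1, W=1) weight 3/2450
  (Y=0, X=0, U=0, Z=2, W=0) weight 6/1225
  (Y=0, X=0, U=1, Z=0, W=0) weight 6/1225
  (Y=0, X=0, U=1, Z=1, W=1) weight 9/2450
  (Y=0, X=0, U=1, Z=2, W=0) weight 18/1225
  (Y=0, X=0, U=2, Z=0, W=0) weight 4/1225
  (Y=0, X=0, U=2, Z=1, W=1) weight 3/1225
  … 46 more
Group by W:
  weight(W=0) = 16/35
  weight(W=1) = 3/35
Total weight = 16/35 + 3/35 = 19/35
P(W=0 | obs) = 16/35 / 19/35 = 16/19
P(W=1 | obs) = 3/35 / 19/35 = 3/19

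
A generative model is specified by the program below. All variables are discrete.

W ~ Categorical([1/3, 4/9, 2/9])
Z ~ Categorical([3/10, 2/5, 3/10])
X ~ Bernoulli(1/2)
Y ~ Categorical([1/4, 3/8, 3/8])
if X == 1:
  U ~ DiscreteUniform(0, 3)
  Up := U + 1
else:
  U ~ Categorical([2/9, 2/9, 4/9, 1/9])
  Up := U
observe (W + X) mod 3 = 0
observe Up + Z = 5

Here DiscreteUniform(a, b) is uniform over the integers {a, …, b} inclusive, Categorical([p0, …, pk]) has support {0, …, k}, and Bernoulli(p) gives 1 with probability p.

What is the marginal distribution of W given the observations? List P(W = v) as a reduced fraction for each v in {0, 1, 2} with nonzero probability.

Enumerate traces; 9 have nonzero weight after conditioning:
  (W=0, Z=2, X=0, Y=0, U=3) weight 1/720
  (W=0, Z=2, X=0, Y=1, U=3) weight 1/480
  (W=0, Z=2, X=0, Y=2, U=3) weight 1/480
  (W=2, Z=1, X=1, Y=0, U=3) weight 1/360
  (W=2, Z=1, X=1, Y=1, U=3) weight 1/240
  (W=2, Z=1, X=1, Y=2, U=3) weight 1/240
  (W=2, Z=2, X=1, Y=0, U=2) weight 1/480
  (W=2, Z=2, X=1, Y=1, U=2) weight 1/320
  … 1 more
Group by W:
  weight(W=0) = 1/180
  weight(W=2) = 7/360
Total weight = 1/180 + 7/360 = 1/40
P(W=0 | obs) = 1/180 / 1/40 = 2/9
P(W=2 | obs) = 7/360 / 1/40 = 7/9

P(W=0) = 2/9, P(W=2) = 7/9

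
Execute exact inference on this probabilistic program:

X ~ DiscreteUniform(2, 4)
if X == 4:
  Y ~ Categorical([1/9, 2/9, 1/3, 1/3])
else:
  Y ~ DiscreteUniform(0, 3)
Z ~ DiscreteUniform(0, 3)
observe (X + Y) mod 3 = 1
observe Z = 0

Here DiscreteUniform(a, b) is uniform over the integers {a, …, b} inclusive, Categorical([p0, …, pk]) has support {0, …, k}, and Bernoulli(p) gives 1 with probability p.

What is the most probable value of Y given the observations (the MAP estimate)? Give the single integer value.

Enumerate traces; 4 have nonzero weight after conditioning:
  (X=2, Y=2, Z=0) weight 1/48
  (X=3, Y=1, Z=0) weight 1/48
  (X=4, Y=0, Z=0) weight 1/108
  (X=4, Y=3, Z=0) weight 1/36
Group by Y:
  weight(Y=0) = 1/108
  weight(Y=1) = 1/48
  weight(Y=2) = 1/48
  weight(Y=3) = 1/36
Total weight = 1/108 + 1/48 + 1/48 + 1/36 = 17/216
P(Y=0 | obs) = 1/108 / 17/216 = 2/17
P(Y=1 | obs) = 1/48 / 17/216 = 9/34
P(Y=2 | obs) = 1/48 / 17/216 = 9/34
P(Y=3 | obs) = 1/36 / 17/216 = 6/17
argmax = 3

argmax_v P(Y = v | obs) = 3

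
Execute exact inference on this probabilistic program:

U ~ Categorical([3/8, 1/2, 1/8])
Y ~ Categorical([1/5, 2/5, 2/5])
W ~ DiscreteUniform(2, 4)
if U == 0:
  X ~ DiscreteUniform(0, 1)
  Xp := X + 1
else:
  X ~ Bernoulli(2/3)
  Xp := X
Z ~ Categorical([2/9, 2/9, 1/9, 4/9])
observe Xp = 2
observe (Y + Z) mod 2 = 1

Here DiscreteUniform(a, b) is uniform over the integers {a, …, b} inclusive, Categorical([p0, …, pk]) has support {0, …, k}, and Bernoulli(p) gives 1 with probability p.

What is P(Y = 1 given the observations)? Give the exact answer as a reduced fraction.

P(Y = 1 | obs) = 1/4

Enumerate traces; 18 have nonzero weight after conditioning:
  (U=0, Y=0, W=2, X=1, Z=1) weight 1/360
  (U=0, Y=0, W=2, X=1, Z=3) weight 1/180
  (U=0, Y=0, W=3, X=1, Z=1) weight 1/360
  (U=0, Y=0, W=3, X=1, Z=3) weight 1/180
  (U=0, Y=0, W=4, X=1, Z=1) weight 1/360
  (U=0, Y=0, W=4, X=1, Z=3) weight 1/180
  (U=0, Y=1, W=2, X=1, Z=0) weight 1/180
  (U=0, Y=1, W=2, X=1, Z=2) weight 1/360
  (U=0, Y=2, W=2, X=1, Z=1) weight 1/180
  … 9 more
Group by Y:
  weight(Y=0) = 1/40
  weight(Y=1) = 1/40
  weight(Y=2) = 1/20
Total weight = 1/40 + 1/40 + 1/20 = 1/10
P(Y=0 | obs) = 1/40 / 1/10 = 1/4
P(Y=1 | obs) = 1/40 / 1/10 = 1/4
P(Y=2 | obs) = 1/20 / 1/10 = 1/2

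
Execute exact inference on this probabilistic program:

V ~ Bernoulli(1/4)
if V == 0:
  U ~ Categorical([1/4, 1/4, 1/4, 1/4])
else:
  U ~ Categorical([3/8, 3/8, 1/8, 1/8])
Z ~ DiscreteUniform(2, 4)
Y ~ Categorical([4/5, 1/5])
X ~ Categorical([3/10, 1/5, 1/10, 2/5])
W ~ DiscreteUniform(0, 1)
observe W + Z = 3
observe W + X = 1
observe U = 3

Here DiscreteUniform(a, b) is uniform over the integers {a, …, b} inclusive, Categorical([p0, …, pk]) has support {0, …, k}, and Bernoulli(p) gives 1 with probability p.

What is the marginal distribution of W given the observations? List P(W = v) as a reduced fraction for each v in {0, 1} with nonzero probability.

Enumerate traces; 8 have nonzero weight after conditioning:
  (V=0, U=3, Z=2, Y=0, X=0, W=1) weight 3/400
  (V=0, U=3, Z=2, Y=1, X=0, W=1) weight 3/1600
  (V=0, U=3, Z=3, Y=0, X=1, W=0) weight 1/200
  (V=0, U=3, Z=3, Y=1, X=1, W=0) weight 1/800
  (V=1, U=3, Z=2, Y=0, X=0, W=1) weight 1/800
  (V=1, U=3, Z=2, Y=1, X=0, W=1) weight 1/3200
  (V=1, U=3, Z=3, Y=0, X=1, W=0) weight 1/1200
  (V=1, U=3, Z=3, Y=1, X=1, W=0) weight 1/4800
Group by W:
  weight(W=0) = 7/960
  weight(W=1) = 7/640
Total weight = 7/960 + 7/640 = 7/384
P(W=0 | obs) = 7/960 / 7/384 = 2/5
P(W=1 | obs) = 7/640 / 7/384 = 3/5

P(W=0) = 2/5, P(W=1) = 3/5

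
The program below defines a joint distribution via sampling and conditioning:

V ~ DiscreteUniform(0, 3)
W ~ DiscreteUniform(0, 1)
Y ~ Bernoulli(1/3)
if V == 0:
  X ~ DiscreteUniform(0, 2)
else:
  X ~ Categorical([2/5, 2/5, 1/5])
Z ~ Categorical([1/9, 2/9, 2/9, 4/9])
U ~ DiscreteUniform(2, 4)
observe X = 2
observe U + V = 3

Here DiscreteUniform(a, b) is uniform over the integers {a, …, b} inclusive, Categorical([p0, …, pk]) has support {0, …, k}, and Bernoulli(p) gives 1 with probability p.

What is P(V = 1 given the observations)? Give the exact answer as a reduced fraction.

Enumerate traces; 32 have nonzero weight after conditioning:
  (V=0, W=0, Y=0, X=2, Z=0, U=3) weight 1/972
  (V=0, W=0, Y=0, X=2, Z=1, U=3) weight 1/486
  (V=0, W=0, Y=0, X=2, Z=2, U=3) weight 1/486
  (V=0, W=0, Y=0, X=2, Z=3, U=3) weight 1/243
  (V=0, W=0, Y=1, X=2, Z=0, U=3) weight 1/1944
  (V=0, W=0, Y=1, X=2, Z=1, U=3) weight 1/972
  (V=0, W=0, Y=1, X=2, Z=2, U=3) weight 1/972
  (V=0, W=0, Y=1, X=2, Z=3, U=3) weight 1/486
  (V=1, W=0, Y=0, X=2, Z=0, U=2) weight 1/1620
  … 23 more
Group by V:
  weight(V=0) = 1/36
  weight(V=1) = 1/60
Total weight = 1/36 + 1/60 = 2/45
P(V=0 | obs) = 1/36 / 2/45 = 5/8
P(V=1 | obs) = 1/60 / 2/45 = 3/8

P(V = 1 | obs) = 3/8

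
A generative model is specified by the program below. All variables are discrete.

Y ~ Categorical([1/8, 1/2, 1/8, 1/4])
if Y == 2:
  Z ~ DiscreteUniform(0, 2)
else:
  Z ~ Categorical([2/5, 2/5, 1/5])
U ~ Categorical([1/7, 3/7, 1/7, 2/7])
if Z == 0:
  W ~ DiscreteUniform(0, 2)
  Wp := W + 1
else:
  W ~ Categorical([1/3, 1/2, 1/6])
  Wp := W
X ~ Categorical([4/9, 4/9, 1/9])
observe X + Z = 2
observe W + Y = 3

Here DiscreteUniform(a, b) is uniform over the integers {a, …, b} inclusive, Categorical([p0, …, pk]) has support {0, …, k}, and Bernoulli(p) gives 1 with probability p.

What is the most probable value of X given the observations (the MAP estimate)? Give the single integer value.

Enumerate traces; 36 have nonzero weight after conditioning:
  (Y=1, Z=0, U=0, W=2, X=2) weight 1/945
  (Y=1, Z=0, U=1, W=2, X=2) weight 1/315
  (Y=1, Z=0, U=2, W=2, X=2) weight 1/945
  (Y=1, Z=0, U=3, W=2, X=2) weight 2/945
  (Y=1, Z=1, U=0, W=2, X=1) weight 2/945
  (Y=1, Z=1, U=1, W=2, X=1) weight 2/315
  (Y=1, Z=1, U=2, W=2, X=1) weight 2/945
  (Y=1, Z=1, U=3, W=2, X=1) weight 4/945
  (Y=1, Z=2, U=0, W=2, X=0) weight 1/945
  … 27 more
Group by X:
  weight(X=0) = 13/540
  weight(X=1) = 7/180
  weight(X=2) = 41/3240
Total weight = 13/540 + 7/180 + 41/3240 = 49/648
P(X=0 | obs) = 13/540 / 49/648 = 78/245
P(X=1 | obs) = 7/180 / 49/648 = 18/35
P(X=2 | obs) = 41/3240 / 49/648 = 41/245
argmax = 1

argmax_v P(X = v | obs) = 1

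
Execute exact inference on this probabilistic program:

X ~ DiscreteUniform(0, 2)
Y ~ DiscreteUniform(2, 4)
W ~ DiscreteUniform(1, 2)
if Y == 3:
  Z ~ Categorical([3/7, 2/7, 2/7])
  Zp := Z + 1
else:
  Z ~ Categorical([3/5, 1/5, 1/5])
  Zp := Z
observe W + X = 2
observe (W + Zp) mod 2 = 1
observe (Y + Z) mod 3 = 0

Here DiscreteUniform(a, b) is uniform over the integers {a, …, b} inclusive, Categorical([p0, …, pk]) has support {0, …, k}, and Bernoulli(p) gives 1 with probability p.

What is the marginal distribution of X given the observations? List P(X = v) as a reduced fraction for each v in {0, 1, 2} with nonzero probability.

Enumerate traces; 3 have nonzero weight after conditioning:
  (X=0, Y=2, W=2, Z=1) weight 1/90
  (X=0, Y=3, W=2, Z=0) weight 1/42
  (X=1, Y=4, W=1, Z=2) weight 1/90
Group by X:
  weight(X=0) = 11/315
  weight(X=1) = 1/90
Total weight = 11/315 + 1/90 = 29/630
P(X=0 | obs) = 11/315 / 29/630 = 22/29
P(X=1 | obs) = 1/90 / 29/630 = 7/29

P(X=0) = 22/29, P(X=1) = 7/29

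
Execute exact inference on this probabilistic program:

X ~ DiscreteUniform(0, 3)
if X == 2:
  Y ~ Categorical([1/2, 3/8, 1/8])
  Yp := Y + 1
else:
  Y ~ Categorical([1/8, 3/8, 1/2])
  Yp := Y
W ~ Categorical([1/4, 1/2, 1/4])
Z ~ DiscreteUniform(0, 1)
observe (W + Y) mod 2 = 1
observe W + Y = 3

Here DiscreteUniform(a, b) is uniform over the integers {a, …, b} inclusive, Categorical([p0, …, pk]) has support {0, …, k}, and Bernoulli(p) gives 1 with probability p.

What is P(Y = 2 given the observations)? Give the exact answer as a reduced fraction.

P(Y = 2 | obs) = 13/19

Enumerate traces; 16 have nonzero weight after conditioning:
  (X=0, Y=1, W=2, Z=0) weight 3/256
  (X=0, Y=1, W=2, Z=1) weight 3/256
  (X=0, Y=2, W=1, Z=0) weight 1/32
  (X=0, Y=2, W=1, Z=1) weight 1/32
  (X=1, Y=1, W=2, Z=0) weight 3/256
  (X=1, Y=1, W=2, Z=1) weight 3/256
  (X=1, Y=2, W=1, Z=0) weight 1/32
  (X=1, Y=2, W=1, Z=1) weight 1/32
  … 8 more
Group by Y:
  weight(Y=1) = 3/32
  weight(Y=2) = 13/64
Total weight = 3/32 + 13/64 = 19/64
P(Y=1 | obs) = 3/32 / 19/64 = 6/19
P(Y=2 | obs) = 13/64 / 19/64 = 13/19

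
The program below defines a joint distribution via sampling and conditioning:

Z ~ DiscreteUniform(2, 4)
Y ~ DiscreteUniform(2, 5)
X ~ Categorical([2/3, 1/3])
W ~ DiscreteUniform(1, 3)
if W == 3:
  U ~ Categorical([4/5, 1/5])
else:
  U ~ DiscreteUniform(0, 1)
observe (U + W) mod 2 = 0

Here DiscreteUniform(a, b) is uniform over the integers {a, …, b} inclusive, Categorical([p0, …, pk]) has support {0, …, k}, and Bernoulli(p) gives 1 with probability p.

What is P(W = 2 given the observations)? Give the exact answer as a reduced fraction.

Enumerate traces; 72 have nonzero weight after conditioning:
  (Z=2, Y=2, X=0, W=1, U=1) weight 1/108
  (Z=2, Y=2, X=0, W=2, U=0) weight 1/108
  (Z=2, Y=2, X=0, W=3, U=1) weight 1/270
  (Z=2, Y=2, X=1, W=1, U=1) weight 1/216
  (Z=2, Y=2, X=1, W=2, U=0) weight 1/216
  (Z=2, Y=2, X=1, W=3, U=1) weight 1/540
  (Z=2, Y=3, X=0, W=1, U=1) weight 1/108
  (Z=2, Y=3, X=0, W=2, U=0) weight 1/108
  … 64 more
Group by W:
  weight(W=1) = 1/6
  weight(W=2) = 1/6
  weight(W=3) = 1/15
Total weight = 1/6 + 1/6 + 1/15 = 2/5
P(W=1 | obs) = 1/6 / 2/5 = 5/12
P(W=2 | obs) = 1/6 / 2/5 = 5/12
P(W=3 | obs) = 1/15 / 2/5 = 1/6

P(W = 2 | obs) = 5/12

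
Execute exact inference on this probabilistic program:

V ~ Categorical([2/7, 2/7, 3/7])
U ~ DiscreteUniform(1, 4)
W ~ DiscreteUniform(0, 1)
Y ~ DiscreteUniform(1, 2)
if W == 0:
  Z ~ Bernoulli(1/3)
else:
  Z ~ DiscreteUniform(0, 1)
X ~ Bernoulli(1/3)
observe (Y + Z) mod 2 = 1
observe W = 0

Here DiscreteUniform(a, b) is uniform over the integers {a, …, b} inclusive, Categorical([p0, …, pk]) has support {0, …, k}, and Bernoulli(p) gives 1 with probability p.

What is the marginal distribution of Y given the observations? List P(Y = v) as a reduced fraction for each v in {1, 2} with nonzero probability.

P(Y=1) = 2/3, P(Y=2) = 1/3

Enumerate traces; 48 have nonzero weight after conditioning:
  (V=0, U=1, W=0, Y=1, Z=0, X=0) weight 1/126
  (V=0, U=1, W=0, Y=1, Z=0, X=1) weight 1/252
  (V=0, U=1, W=0, Y=2, Z=1, X=0) weight 1/252
  (V=0, U=1, W=0, Y=2, Z=1, X=1) weight 1/504
  (V=0, U=2, W=0, Y=1, Z=0, X=0) weight 1/126
  (V=0, U=2, W=0, Y=1, Z=0, X=1) weight 1/252
  (V=0, U=2, W=0, Y=2, Z=1, X=0) weight 1/252
  (V=0, U=2, W=0, Y=2, Z=1, X=1) weight 1/504
  … 40 more
Group by Y:
  weight(Y=1) = 1/6
  weight(Y=2) = 1/12
Total weight = 1/6 + 1/12 = 1/4
P(Y=1 | obs) = 1/6 / 1/4 = 2/3
P(Y=2 | obs) = 1/12 / 1/4 = 1/3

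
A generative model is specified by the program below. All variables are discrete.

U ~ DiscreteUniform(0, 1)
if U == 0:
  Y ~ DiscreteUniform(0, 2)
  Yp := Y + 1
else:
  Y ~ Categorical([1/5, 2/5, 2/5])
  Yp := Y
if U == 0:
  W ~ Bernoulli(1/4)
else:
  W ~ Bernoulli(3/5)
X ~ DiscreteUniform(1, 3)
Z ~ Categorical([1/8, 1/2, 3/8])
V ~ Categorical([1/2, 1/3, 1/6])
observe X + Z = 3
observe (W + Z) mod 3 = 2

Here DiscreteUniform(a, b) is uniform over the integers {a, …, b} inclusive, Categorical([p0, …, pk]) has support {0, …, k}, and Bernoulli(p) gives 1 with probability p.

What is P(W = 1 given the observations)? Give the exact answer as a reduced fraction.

P(W = 1 | obs) = 68/137

Enumerate traces; 36 have nonzero weight after conditioning:
  (U=0, Y=0, W=0, X=1, Z=2, V=0) weight 1/128
  (U=0, Y=0, W=0, X=1, Z=2, V=1) weight 1/192
  (U=0, Y=0, W=0, X=1, Z=2, V=2) weight 1/384
  (U=0, Y=0, W=1, X=2, Z=1, V=0) weight 1/288
  (U=0, Y=0, W=1, X=2, Z=1, V=1) weight 1/432
  (U=0, Y=0, W=1, X=2, Z=1, V=2) weight 1/864
  (U=0, Y=1, W=0, X=1, Z=2, V=0) weight 1/128
  (U=0, Y=1, W=0, X=1, Z=2, V=1) weight 1/192
  … 28 more
Group by W:
  weight(W=0) = 23/320
  weight(W=1) = 17/240
Total weight = 23/320 + 17/240 = 137/960
P(W=0 | obs) = 23/320 / 137/960 = 69/137
P(W=1 | obs) = 17/240 / 137/960 = 68/137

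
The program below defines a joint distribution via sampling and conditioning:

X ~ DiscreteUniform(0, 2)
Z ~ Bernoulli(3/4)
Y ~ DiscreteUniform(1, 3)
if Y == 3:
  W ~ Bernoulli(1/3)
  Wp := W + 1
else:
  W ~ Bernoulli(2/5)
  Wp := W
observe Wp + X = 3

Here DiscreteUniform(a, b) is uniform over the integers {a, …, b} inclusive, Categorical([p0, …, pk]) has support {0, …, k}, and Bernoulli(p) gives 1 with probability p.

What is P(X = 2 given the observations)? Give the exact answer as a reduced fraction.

P(X = 2 | obs) = 22/27

Enumerate traces; 8 have nonzero weight after conditioning:
  (X=1, Z=0, Y=3, W=1) weight 1/108
  (X=1, Z=1, Y=3, W=1) weight 1/36
  (X=2, Z=0, Y=1, W=1) weight 1/90
  (X=2, Z=0, Y=2, W=1) weight 1/90
  (X=2, Z=0, Y=3, W=0) weight 1/54
  (X=2, Z=1, Y=1, W=1) weight 1/30
  (X=2, Z=1, Y=2, W=1) weight 1/30
  (X=2, Z=1, Y=3, W=0) weight 1/18
Group by X:
  weight(X=1) = 1/27
  weight(X=2) = 22/135
Total weight = 1/27 + 22/135 = 1/5
P(X=1 | obs) = 1/27 / 1/5 = 5/27
P(X=2 | obs) = 22/135 / 1/5 = 22/27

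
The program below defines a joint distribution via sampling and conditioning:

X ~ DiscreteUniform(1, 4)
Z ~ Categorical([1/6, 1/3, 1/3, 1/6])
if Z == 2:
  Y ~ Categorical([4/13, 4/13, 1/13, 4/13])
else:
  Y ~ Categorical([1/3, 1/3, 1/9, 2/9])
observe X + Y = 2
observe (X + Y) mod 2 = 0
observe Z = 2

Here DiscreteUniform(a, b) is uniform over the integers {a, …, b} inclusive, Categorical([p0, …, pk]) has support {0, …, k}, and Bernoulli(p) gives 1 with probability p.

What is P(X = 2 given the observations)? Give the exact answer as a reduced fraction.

Enumerate traces; 2 have nonzero weight after conditioning:
  (X=1, Z=2, Y=1) weight 1/39
  (X=2, Z=2, Y=0) weight 1/39
Group by X:
  weight(X=1) = 1/39
  weight(X=2) = 1/39
Total weight = 1/39 + 1/39 = 2/39
P(X=1 | obs) = 1/39 / 2/39 = 1/2
P(X=2 | obs) = 1/39 / 2/39 = 1/2

P(X = 2 | obs) = 1/2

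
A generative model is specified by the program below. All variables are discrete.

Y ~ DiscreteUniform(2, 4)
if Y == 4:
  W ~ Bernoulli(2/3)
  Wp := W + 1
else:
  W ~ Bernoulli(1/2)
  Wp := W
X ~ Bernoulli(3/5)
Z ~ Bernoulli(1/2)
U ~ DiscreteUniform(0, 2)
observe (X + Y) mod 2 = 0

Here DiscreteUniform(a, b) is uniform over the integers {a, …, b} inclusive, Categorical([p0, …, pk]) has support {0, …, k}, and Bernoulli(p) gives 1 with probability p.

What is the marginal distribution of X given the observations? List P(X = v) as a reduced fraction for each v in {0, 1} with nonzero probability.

P(X=0) = 4/7, P(X=1) = 3/7

Enumerate traces; 36 have nonzero weight after conditioning:
  (Y=2, W=0, X=0, Z=0, U=0) weight 1/90
  (Y=2, W=0, X=0, Z=0, U=1) weight 1/90
  (Y=2, W=0, X=0, Z=0, U=2) weight 1/90
  (Y=2, W=0, X=0, Z=1, U=0) weight 1/90
  (Y=2, W=0, X=0, Z=1, U=1) weight 1/90
  (Y=2, W=0, X=0, Z=1, U=2) weight 1/90
  (Y=2, W=1, X=0, Z=0, U=0) weight 1/90
  (Y=2, W=1, X=0, Z=0, U=1) weight 1/90
  (Y=3, W=0, X=1, Z=0, U=0) weight 1/60
  … 27 more
Group by X:
  weight(X=0) = 4/15
  weight(X=1) = 1/5
Total weight = 4/15 + 1/5 = 7/15
P(X=0 | obs) = 4/15 / 7/15 = 4/7
P(X=1 | obs) = 1/5 / 7/15 = 3/7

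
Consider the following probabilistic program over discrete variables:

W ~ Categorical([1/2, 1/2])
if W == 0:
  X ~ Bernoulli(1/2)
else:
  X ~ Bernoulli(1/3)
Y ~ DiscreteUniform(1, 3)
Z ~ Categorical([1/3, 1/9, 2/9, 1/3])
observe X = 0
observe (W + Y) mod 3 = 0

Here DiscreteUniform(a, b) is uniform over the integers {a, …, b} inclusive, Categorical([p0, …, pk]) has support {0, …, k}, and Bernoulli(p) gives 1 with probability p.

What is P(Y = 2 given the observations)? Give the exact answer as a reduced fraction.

Enumerate traces; 8 have nonzero weight after conditioning:
  (W=0, X=0, Y=3, Z=0) weight 1/36
  (W=0, X=0, Y=3, Z=1) weight 1/108
  (W=0, X=0, Y=3, Z=2) weight 1/54
  (W=0, X=0, Y=3, Z=3) weight 1/36
  (W=1, X=0, Y=2, Z=0) weight 1/27
  (W=1, X=0, Y=2, Z=1) weight 1/81
  (W=1, X=0, Y=2, Z=2) weight 2/81
  (W=1, X=0, Y=2, Z=3) weight 1/27
Group by Y:
  weight(Y=2) = 1/9
  weight(Y=3) = 1/12
Total weight = 1/9 + 1/12 = 7/36
P(Y=2 | obs) = 1/9 / 7/36 = 4/7
P(Y=3 | obs) = 1/12 / 7/36 = 3/7

P(Y = 2 | obs) = 4/7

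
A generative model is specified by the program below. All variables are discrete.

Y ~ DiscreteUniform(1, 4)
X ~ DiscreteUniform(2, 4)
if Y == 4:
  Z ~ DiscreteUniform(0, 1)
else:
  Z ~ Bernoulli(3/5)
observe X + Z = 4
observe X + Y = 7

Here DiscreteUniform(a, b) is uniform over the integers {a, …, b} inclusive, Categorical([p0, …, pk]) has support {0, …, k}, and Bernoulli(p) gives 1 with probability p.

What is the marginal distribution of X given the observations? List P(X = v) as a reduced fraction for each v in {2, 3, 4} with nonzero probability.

Enumerate traces; 2 have nonzero weight after conditioning:
  (Y=3, X=4, Z=0) weight 1/30
  (Y=4, X=3, Z=1) weight 1/24
Group by X:
  weight(X=3) = 1/24
  weight(X=4) = 1/30
Total weight = 1/24 + 1/30 = 3/40
P(X=3 | obs) = 1/24 / 3/40 = 5/9
P(X=4 | obs) = 1/30 / 3/40 = 4/9

P(X=3) = 5/9, P(X=4) = 4/9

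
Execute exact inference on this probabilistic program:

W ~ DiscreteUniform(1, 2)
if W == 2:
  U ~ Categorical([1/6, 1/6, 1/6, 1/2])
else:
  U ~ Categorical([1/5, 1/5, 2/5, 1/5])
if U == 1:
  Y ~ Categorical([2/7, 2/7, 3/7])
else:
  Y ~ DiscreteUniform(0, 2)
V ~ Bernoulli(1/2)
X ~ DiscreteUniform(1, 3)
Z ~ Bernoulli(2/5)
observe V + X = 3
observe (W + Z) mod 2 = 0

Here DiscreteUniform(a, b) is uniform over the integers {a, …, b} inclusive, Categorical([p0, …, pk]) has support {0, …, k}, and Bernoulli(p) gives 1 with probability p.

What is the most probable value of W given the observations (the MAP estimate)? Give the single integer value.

Enumerate traces; 48 have nonzero weight after conditioning:
  (W=1, U=0, Y=0, V=0, X=3, Z=1) weight 1/450
  (W=1, U=0, Y=0, V=1, X=2, Z=1) weight 1/450
  (W=1, U=0, Y=1, V=0, X=3, Z=1) weight 1/450
  (W=1, U=0, Y=1, V=1, X=2, Z=1) weight 1/450
  (W=1, U=0, Y=2, V=0, X=3, Z=1) weight 1/450
  (W=1, U=0, Y=2, V=1, X=2, Z=1) weight 1/450
  (W=1, U=1, Y=0, V=0, X=3, Z=1) weight 1/525
  (W=1, U=1, Y=0, V=1, X=2, Z=1) weight 1/525
  (W=2, U=0, Y=0, V=0, X=3, Z=0) weight 1/360
  … 39 more
Group by W:
  weight(W=1) = 1/15
  weight(W=2) = 1/10
Total weight = 1/15 + 1/10 = 1/6
P(W=1 | obs) = 1/15 / 1/6 = 2/5
P(W=2 | obs) = 1/10 / 1/6 = 3/5
argmax = 2

argmax_v P(W = v | obs) = 2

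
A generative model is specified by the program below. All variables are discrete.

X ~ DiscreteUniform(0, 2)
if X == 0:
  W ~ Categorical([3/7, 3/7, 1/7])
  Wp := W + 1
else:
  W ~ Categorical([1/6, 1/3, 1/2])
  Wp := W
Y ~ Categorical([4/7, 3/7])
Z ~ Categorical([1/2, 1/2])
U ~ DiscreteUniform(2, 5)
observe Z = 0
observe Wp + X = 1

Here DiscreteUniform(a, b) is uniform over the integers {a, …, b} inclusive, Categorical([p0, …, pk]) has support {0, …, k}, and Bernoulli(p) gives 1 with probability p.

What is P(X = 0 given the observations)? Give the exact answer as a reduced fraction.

P(X = 0 | obs) = 18/25

Enumerate traces; 16 have nonzero weight after conditioning:
  (X=0, W=0, Y=0, Z=0, U=2) weight 1/98
  (X=0, W=0, Y=0, Z=0, U=3) weight 1/98
  (X=0, W=0, Y=0, Z=0, U=4) weight 1/98
  (X=0, W=0, Y=0, Z=0, U=5) weight 1/98
  (X=0, W=0, Y=1, Z=0, U=2) weight 3/392
  (X=0, W=0, Y=1, Z=0, U=3) weight 3/392
  (X=0, W=0, Y=1, Z=0, U=4) weight 3/392
  (X=0, W=0, Y=1, Z=0, U=5) weight 3/392
  (X=1, W=0, Y=0, Z=0, U=2) weight 1/252
  … 7 more
Group by X:
  weight(X=0) = 1/14
  weight(X=1) = 1/36
Total weight = 1/14 + 1/36 = 25/252
P(X=0 | obs) = 1/14 / 25/252 = 18/25
P(X=1 | obs) = 1/36 / 25/252 = 7/25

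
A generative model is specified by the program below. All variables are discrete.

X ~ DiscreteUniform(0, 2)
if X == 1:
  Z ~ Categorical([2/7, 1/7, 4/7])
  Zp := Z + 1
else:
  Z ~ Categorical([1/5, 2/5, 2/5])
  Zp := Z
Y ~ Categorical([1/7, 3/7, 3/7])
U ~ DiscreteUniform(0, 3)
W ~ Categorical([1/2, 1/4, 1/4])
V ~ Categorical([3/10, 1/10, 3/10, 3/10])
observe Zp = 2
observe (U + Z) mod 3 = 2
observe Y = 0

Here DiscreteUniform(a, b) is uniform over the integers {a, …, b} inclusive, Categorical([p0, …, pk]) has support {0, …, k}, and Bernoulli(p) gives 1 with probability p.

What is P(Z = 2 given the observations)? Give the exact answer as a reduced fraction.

Enumerate traces; 60 have nonzero weight after conditioning:
  (X=0, Z=2, Y=0, U=0, W=0, V=0) weight 1/1400
  (X=0, Z=2, Y=0, U=0, W=0, V=1) weight 1/4200
  (X=0, Z=2, Y=0, U=0, W=0, V=2) weight 1/1400
  (X=0, Z=2, Y=0, U=0, W=0, V=3) weight 1/1400
  (X=0, Z=2, Y=0, U=0, W=1, V=0) weight 1/2800
  (X=0, Z=2, Y=0, U=0, W=1, V=1) weight 1/8400
  (X=0, Z=2, Y=0, U=0, W=1, V=2) weight 1/2800
  (X=0, Z=2, Y=0, U=0, W=1, V=3) weight 1/2800
  (X=1, Z=1, Y=0, U=1, W=0, V=0) weight 1/3920
  … 51 more
Group by Z:
  weight(Z=1) = 1/588
  weight(Z=2) = 2/105
Total weight = 1/588 + 2/105 = 61/2940
P(Z=1 | obs) = 1/588 / 61/2940 = 5/61
P(Z=2 | obs) = 2/105 / 61/2940 = 56/61

P(Z = 2 | obs) = 56/61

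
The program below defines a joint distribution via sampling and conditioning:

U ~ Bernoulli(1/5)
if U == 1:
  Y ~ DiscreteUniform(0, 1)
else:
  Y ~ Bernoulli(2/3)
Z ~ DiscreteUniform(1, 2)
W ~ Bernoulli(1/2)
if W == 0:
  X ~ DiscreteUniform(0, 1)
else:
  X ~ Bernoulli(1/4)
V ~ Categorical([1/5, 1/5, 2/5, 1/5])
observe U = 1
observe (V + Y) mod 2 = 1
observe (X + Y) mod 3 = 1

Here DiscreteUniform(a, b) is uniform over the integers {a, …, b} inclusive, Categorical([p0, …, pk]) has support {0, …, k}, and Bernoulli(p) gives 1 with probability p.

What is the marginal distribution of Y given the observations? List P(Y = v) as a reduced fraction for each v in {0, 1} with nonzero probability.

P(Y=0) = 2/7, P(Y=1) = 5/7

Enumerate traces; 16 have nonzero weight after conditioning:
  (U=1, Y=0, Z=1, W=0, X=1, V=1) weight 1/400
  (U=1, Y=0, Z=1, W=0, X=1, V=3) weight 1/400
  (U=1, Y=0, Z=1, W=1, X=1, V=1) weight 1/800
  (U=1, Y=0, Z=1, W=1, X=1, V=3) weight 1/800
  (U=1, Y=0, Z=2, W=0, X=1, V=1) weight 1/400
  (U=1, Y=0, Z=2, W=0, X=1, V=3) weight 1/400
  (U=1, Y=0, Z=2, W=1, X=1, V=1) weight 1/800
  (U=1, Y=0, Z=2, W=1, X=1, V=3) weight 1/800
  (U=1, Y=1, Z=1, W=0, X=0, V=0) weight 1/400
  … 7 more
Group by Y:
  weight(Y=0) = 3/200
  weight(Y=1) = 3/80
Total weight = 3/200 + 3/80 = 21/400
P(Y=0 | obs) = 3/200 / 21/400 = 2/7
P(Y=1 | obs) = 3/80 / 21/400 = 5/7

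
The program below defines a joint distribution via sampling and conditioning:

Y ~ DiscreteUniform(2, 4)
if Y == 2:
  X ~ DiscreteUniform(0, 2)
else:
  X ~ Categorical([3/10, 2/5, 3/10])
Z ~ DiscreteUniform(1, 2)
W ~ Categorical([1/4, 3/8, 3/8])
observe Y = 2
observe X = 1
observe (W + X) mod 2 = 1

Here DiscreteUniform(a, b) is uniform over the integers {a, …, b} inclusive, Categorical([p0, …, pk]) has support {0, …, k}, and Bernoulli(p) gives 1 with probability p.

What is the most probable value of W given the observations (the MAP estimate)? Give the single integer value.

Enumerate traces; 4 have nonzero weight after conditioning:
  (Y=2, X=1, Z=1, W=0) weight 1/72
  (Y=2, X=1, Z=1, W=2) weight 1/48
  (Y=2, X=1, Z=2, W=0) weight 1/72
  (Y=2, X=1, Z=2, W=2) weight 1/48
Group by W:
  weight(W=0) = 1/36
  weight(W=2) = 1/24
Total weight = 1/36 + 1/24 = 5/72
P(W=0 | obs) = 1/36 / 5/72 = 2/5
P(W=2 | obs) = 1/24 / 5/72 = 3/5
argmax = 2

argmax_v P(W = v | obs) = 2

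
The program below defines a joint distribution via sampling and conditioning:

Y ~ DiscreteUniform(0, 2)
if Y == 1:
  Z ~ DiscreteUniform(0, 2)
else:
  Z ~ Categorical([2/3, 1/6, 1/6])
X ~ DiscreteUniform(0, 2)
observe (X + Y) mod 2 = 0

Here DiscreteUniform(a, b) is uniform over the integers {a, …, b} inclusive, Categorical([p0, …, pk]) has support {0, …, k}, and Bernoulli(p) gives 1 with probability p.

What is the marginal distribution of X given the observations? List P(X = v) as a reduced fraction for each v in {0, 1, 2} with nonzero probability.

Enumerate traces; 15 have nonzero weight after conditioning:
  (Y=0, Z=0, X=0) weight 2/27
  (Y=0, Z=0, X=2) weight 2/27
  (Y=0, Z=1, X=0) weight 1/54
  (Y=0, Z=1, X=2) weight 1/54
  (Y=0, Z=2, X=0) weight 1/54
  (Y=0, Z=2, X=2) weight 1/54
  (Y=1, Z=0, X=1) weight 1/27
  (Y=1, Z=1, X=1) weight 1/27
  … 7 more
Group by X:
  weight(X=0) = 2/9
  weight(X=1) = 1/9
  weight(X=2) = 2/9
Total weight = 2/9 + 1/9 + 2/9 = 5/9
P(X=0 | obs) = 2/9 / 5/9 = 2/5
P(X=1 | obs) = 1/9 / 5/9 = 1/5
P(X=2 | obs) = 2/9 / 5/9 = 2/5

P(X=0) = 2/5, P(X=1) = 1/5, P(X=2) = 2/5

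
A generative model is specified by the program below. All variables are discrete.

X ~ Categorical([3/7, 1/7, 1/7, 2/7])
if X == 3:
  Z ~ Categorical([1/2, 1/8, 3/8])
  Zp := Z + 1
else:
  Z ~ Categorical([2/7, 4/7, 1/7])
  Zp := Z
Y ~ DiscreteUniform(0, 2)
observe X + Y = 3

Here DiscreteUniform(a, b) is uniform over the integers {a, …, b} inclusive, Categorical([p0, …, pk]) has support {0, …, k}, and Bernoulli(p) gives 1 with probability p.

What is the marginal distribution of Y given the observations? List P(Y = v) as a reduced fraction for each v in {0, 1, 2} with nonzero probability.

Enumerate traces; 9 have nonzero weight after conditioning:
  (X=1, Z=0, Y=2) weight 2/147
  (X=1, Z=1, Y=2) weight 4/147
  (X=1, Z=2, Y=2) weight 1/147
  (X=2, Z=0, Y=1) weight 2/147
  (X=2, Z=1, Y=1) weight 4/147
  (X=2, Z=2, Y=1) weight 1/147
  (X=3, Z=0, Y=0) weight 1/21
  (X=3, Z=1, Y=0) weight 1/84
  … 1 more
Group by Y:
  weight(Y=0) = 2/21
  weight(Y=1) = 1/21
  weight(Y=2) = 1/21
Total weight = 2/21 + 1/21 + 1/21 = 4/21
P(Y=0 | obs) = 2/21 / 4/21 = 1/2
P(Y=1 | obs) = 1/21 / 4/21 = 1/4
P(Y=2 | obs) = 1/21 / 4/21 = 1/4

P(Y=0) = 1/2, P(Y=1) = 1/4, P(Y=2) = 1/4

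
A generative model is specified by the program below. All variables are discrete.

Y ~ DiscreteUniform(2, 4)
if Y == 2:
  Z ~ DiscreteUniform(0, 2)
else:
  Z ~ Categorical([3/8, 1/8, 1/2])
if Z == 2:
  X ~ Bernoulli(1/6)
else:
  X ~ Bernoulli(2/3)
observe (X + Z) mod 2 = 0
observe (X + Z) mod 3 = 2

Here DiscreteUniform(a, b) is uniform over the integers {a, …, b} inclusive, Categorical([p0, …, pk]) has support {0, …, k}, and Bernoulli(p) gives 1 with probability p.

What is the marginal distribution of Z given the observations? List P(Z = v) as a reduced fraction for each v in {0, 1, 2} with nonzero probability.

P(Z=1) = 7/27, P(Z=2) = 20/27

Enumerate traces; 6 have nonzero weight after conditioning:
  (Y=2, Z=1, X=1) weight 2/27
  (Y=2, Z=2, X=0) weight 5/54
  (Y=3, Z=1, X=1) weight 1/36
  (Y=3, Z=2, X=0) weight 5/36
  (Y=4, Z=1, X=1) weight 1/36
  (Y=4, Z=2, X=0) weight 5/36
Group by Z:
  weight(Z=1) = 7/54
  weight(Z=2) = 10/27
Total weight = 7/54 + 10/27 = 1/2
P(Z=1 | obs) = 7/54 / 1/2 = 7/27
P(Z=2 | obs) = 10/27 / 1/2 = 20/27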